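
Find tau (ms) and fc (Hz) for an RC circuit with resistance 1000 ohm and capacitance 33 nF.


Time constant: tau = R * C.
tau = 1000 * 3.30e-08 = 3.3e-05 s
tau = 0.033 ms
Cutoff frequency: fc = 1 / (2*pi*R*C).
fc = 1 / (2*pi*3.3e-05) = 4822.88 Hz

tau = 0.033 ms, fc = 4822.88 Hz


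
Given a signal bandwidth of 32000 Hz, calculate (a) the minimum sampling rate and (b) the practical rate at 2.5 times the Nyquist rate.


By Nyquist theorem, fs_min = 2 * fmax.
fs_min = 2 * 32000 = 64000 Hz
Practical rate = 2.5 * fs_min = 2.5 * 64000 = 160000 Hz

fs_min = 64000 Hz, fs_practical = 160000 Hz


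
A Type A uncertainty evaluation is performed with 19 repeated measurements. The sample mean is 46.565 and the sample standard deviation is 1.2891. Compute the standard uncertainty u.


The standard uncertainty for Type A evaluation is u = s / sqrt(n).
u = 1.2891 / sqrt(19)
u = 1.2891 / 4.3589
u = 0.2957

0.2957


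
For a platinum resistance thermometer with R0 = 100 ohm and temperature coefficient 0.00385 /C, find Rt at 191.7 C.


The RTD equation: Rt = R0 * (1 + alpha * T).
Rt = 100 * (1 + 0.00385 * 191.7)
Rt = 100 * (1 + 0.738045)
Rt = 100 * 1.738045
Rt = 173.805 ohm

173.805 ohm


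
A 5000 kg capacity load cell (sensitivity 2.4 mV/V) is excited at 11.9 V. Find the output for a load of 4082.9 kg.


Vout = rated_output * Vex * (load / capacity).
Vout = 2.4 * 11.9 * (4082.9 / 5000)
Vout = 2.4 * 11.9 * 0.81658
Vout = 23.322 mV

23.322 mV


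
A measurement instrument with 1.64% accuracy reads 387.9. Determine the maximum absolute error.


Absolute error = (accuracy% / 100) * reading.
Error = (1.64 / 100) * 387.9
Error = 0.0164 * 387.9
Error = 6.3616

6.3616


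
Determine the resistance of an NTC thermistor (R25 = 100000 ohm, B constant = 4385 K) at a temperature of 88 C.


NTC thermistor equation: Rt = R25 * exp(B * (1/T - 1/T25)).
T in Kelvin: 361.15 K, T25 = 298.15 K
1/T - 1/T25 = 1/361.15 - 1/298.15 = -0.00058508
B * (1/T - 1/T25) = 4385 * -0.00058508 = -2.5656
Rt = 100000 * exp(-2.5656) = 7687.4 ohm

7687.4 ohm


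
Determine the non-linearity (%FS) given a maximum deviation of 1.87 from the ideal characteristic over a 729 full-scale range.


Linearity error = (max deviation / full scale) * 100%.
Linearity = (1.87 / 729) * 100
Linearity = 0.257 %FS

0.257 %FS


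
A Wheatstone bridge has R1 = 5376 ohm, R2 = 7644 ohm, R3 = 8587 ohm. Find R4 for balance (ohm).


At balance: R1*R4 = R2*R3, so R4 = R2*R3/R1.
R4 = 7644 * 8587 / 5376
R4 = 65639028 / 5376
R4 = 12209.64 ohm

12209.64 ohm


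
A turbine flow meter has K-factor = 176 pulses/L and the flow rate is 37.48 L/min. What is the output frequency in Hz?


Frequency = K * Q / 60 (converting L/min to L/s).
f = 176 * 37.48 / 60
f = 6596.48 / 60
f = 109.94 Hz

109.94 Hz


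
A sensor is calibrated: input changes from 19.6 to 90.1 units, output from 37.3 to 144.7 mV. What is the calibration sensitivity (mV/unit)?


Sensitivity = (y2 - y1) / (x2 - x1).
S = (144.7 - 37.3) / (90.1 - 19.6)
S = 107.4 / 70.5
S = 1.5234 mV/unit

1.5234 mV/unit


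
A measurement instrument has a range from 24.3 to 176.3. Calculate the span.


Span = upper range - lower range.
Span = 176.3 - (24.3)
Span = 152.0

152.0


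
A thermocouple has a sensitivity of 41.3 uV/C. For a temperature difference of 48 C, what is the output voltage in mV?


The thermocouple output V = sensitivity * dT.
V = 41.3 uV/C * 48 C
V = 1982.4 uV
V = 1.982 mV

1.982 mV


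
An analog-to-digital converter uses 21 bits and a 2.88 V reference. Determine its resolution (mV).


The resolution (LSB) of an ADC is Vref / 2^n.
LSB = 2.88 / 2^21
LSB = 2.88 / 2097152
LSB = 1.37e-06 V = 0.00137329 mV

0.00137329 mV


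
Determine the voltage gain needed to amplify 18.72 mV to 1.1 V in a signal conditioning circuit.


Gain = Vout / Vin (converting to same units).
G = 1.1 V / 18.72 mV
G = 1100.0 mV / 18.72 mV
G = 58.76

58.76


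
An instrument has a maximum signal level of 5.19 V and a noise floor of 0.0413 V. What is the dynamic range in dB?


Dynamic range = 20 * log10(Vmax / Vnoise).
DR = 20 * log10(5.19 / 0.0413)
DR = 20 * log10(125.67)
DR = 41.98 dB

41.98 dB


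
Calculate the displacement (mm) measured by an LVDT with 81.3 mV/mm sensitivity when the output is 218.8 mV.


Displacement = Vout / sensitivity.
d = 218.8 / 81.3
d = 2.691 mm

2.691 mm


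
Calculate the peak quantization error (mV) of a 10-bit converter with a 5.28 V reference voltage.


The maximum quantization error is +/- LSB/2.
LSB = Vref / 2^n = 5.28 / 1024 = 0.00515625 V
Max error = LSB / 2 = 0.00515625 / 2 = 0.00257813 V
Max error = 2.5781 mV

2.5781 mV


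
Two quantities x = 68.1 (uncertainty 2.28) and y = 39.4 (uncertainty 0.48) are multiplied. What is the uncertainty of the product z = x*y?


For a product z = x*y, the relative uncertainty is:
uz/z = sqrt((ux/x)^2 + (uy/y)^2)
Relative uncertainties: ux/x = 2.28/68.1 = 0.03348
uy/y = 0.48/39.4 = 0.012183
z = 68.1 * 39.4 = 2683.1
uz = 2683.1 * sqrt(0.03348^2 + 0.012183^2) = 95.594

95.594


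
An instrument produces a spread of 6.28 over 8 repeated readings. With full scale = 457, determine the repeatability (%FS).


Repeatability = (spread / full scale) * 100%.
R = (6.28 / 457) * 100
R = 1.374 %FS

1.374 %FS


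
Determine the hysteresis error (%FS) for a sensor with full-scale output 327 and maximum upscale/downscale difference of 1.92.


Hysteresis = (max difference / full scale) * 100%.
H = (1.92 / 327) * 100
H = 0.587 %FS

0.587 %FS


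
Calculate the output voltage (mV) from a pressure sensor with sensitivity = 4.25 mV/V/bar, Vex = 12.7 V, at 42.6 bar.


Output = sensitivity * Vex * P.
Vout = 4.25 * 12.7 * 42.6
Vout = 53.975 * 42.6
Vout = 2299.34 mV

2299.34 mV


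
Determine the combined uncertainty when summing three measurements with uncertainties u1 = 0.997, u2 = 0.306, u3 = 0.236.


For a sum of independent quantities, uc = sqrt(u1^2 + u2^2 + u3^2).
uc = sqrt(0.997^2 + 0.306^2 + 0.236^2)
uc = sqrt(0.994009 + 0.093636 + 0.055696)
uc = 1.0693

1.0693


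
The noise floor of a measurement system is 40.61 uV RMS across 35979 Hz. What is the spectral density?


Noise spectral density = Vrms / sqrt(BW).
NSD = 40.61 / sqrt(35979)
NSD = 40.61 / 189.6813
NSD = 0.2141 uV/sqrt(Hz)

0.2141 uV/sqrt(Hz)


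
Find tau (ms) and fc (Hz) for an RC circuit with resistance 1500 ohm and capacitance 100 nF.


Time constant: tau = R * C.
tau = 1500 * 1.00e-07 = 0.00015 s
tau = 0.15 ms
Cutoff frequency: fc = 1 / (2*pi*R*C).
fc = 1 / (2*pi*0.00015) = 1061.03 Hz

tau = 0.15 ms, fc = 1061.03 Hz


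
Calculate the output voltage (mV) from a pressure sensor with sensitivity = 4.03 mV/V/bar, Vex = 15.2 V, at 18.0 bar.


Output = sensitivity * Vex * P.
Vout = 4.03 * 15.2 * 18.0
Vout = 61.256 * 18.0
Vout = 1102.61 mV

1102.61 mV


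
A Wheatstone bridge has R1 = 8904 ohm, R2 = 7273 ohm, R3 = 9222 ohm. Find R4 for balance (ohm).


At balance: R1*R4 = R2*R3, so R4 = R2*R3/R1.
R4 = 7273 * 9222 / 8904
R4 = 67071606 / 8904
R4 = 7532.75 ohm

7532.75 ohm


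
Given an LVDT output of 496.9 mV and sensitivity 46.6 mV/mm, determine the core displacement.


Displacement = Vout / sensitivity.
d = 496.9 / 46.6
d = 10.663 mm

10.663 mm


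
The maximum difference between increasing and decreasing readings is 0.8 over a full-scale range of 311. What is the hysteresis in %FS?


Hysteresis = (max difference / full scale) * 100%.
H = (0.8 / 311) * 100
H = 0.257 %FS

0.257 %FS


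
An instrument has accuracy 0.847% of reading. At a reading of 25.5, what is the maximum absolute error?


Absolute error = (accuracy% / 100) * reading.
Error = (0.847 / 100) * 25.5
Error = 0.00847 * 25.5
Error = 0.216

0.216


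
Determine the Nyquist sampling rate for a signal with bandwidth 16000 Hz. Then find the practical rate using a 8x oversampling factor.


By Nyquist theorem, fs_min = 2 * fmax.
fs_min = 2 * 16000 = 32000 Hz
Practical rate = 8 * fs_min = 8 * 32000 = 256000 Hz

fs_min = 32000 Hz, fs_practical = 256000 Hz


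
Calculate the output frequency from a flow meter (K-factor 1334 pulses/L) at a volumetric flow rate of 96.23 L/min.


Frequency = K * Q / 60 (converting L/min to L/s).
f = 1334 * 96.23 / 60
f = 128370.82 / 60
f = 2139.51 Hz

2139.51 Hz


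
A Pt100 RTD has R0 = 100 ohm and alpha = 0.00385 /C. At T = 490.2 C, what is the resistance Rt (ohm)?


The RTD equation: Rt = R0 * (1 + alpha * T).
Rt = 100 * (1 + 0.00385 * 490.2)
Rt = 100 * (1 + 1.88727)
Rt = 100 * 2.88727
Rt = 288.727 ohm

288.727 ohm


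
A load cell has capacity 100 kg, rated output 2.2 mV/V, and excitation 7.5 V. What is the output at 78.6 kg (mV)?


Vout = rated_output * Vex * (load / capacity).
Vout = 2.2 * 7.5 * (78.6 / 100)
Vout = 2.2 * 7.5 * 0.786
Vout = 12.969 mV

12.969 mV


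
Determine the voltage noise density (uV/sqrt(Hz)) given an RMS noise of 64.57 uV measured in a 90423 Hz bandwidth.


Noise spectral density = Vrms / sqrt(BW).
NSD = 64.57 / sqrt(90423)
NSD = 64.57 / 300.7042
NSD = 0.2147 uV/sqrt(Hz)

0.2147 uV/sqrt(Hz)


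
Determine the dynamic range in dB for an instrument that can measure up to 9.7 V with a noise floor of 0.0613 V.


Dynamic range = 20 * log10(Vmax / Vnoise).
DR = 20 * log10(9.7 / 0.0613)
DR = 20 * log10(158.24)
DR = 43.99 dB

43.99 dB


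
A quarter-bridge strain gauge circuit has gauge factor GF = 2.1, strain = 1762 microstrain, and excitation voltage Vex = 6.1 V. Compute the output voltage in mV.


Quarter bridge output: Vout = (GF * epsilon * Vex) / 4.
Vout = (2.1 * 1762e-6 * 6.1) / 4
Vout = 0.02257122 / 4 V
Vout = 0.0056428 V = 5.6428 mV

5.6428 mV


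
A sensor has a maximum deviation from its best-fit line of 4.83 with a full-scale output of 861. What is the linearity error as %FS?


Linearity error = (max deviation / full scale) * 100%.
Linearity = (4.83 / 861) * 100
Linearity = 0.561 %FS

0.561 %FS


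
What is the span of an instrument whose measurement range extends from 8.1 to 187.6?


Span = upper range - lower range.
Span = 187.6 - (8.1)
Span = 179.5

179.5


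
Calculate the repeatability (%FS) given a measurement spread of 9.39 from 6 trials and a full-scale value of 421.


Repeatability = (spread / full scale) * 100%.
R = (9.39 / 421) * 100
R = 2.23 %FS

2.23 %FS


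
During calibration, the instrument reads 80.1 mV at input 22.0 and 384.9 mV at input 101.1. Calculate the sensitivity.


Sensitivity = (y2 - y1) / (x2 - x1).
S = (384.9 - 80.1) / (101.1 - 22.0)
S = 304.8 / 79.1
S = 3.8534 mV/unit

3.8534 mV/unit


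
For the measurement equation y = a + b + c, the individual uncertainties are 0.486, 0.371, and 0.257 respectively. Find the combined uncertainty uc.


For a sum of independent quantities, uc = sqrt(u1^2 + u2^2 + u3^2).
uc = sqrt(0.486^2 + 0.371^2 + 0.257^2)
uc = sqrt(0.236196 + 0.137641 + 0.066049)
uc = 0.6632

0.6632


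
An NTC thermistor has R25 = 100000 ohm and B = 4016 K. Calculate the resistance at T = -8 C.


NTC thermistor equation: Rt = R25 * exp(B * (1/T - 1/T25)).
T in Kelvin: 265.15 K, T25 = 298.15 K
1/T - 1/T25 = 1/265.15 - 1/298.15 = 0.00041743
B * (1/T - 1/T25) = 4016 * 0.00041743 = 1.6764
Rt = 100000 * exp(1.6764) = 534634.8 ohm

534634.8 ohm


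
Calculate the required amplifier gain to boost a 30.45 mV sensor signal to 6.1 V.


Gain = Vout / Vin (converting to same units).
G = 6.1 V / 30.45 mV
G = 6100.0 mV / 30.45 mV
G = 200.33

200.33


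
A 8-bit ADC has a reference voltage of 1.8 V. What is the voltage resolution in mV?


The resolution (LSB) of an ADC is Vref / 2^n.
LSB = 1.8 / 2^8
LSB = 1.8 / 256
LSB = 0.00703125 V = 7.03125 mV

7.03125 mV


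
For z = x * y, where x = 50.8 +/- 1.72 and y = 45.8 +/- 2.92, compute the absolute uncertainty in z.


For a product z = x*y, the relative uncertainty is:
uz/z = sqrt((ux/x)^2 + (uy/y)^2)
Relative uncertainties: ux/x = 1.72/50.8 = 0.033858
uy/y = 2.92/45.8 = 0.063755
z = 50.8 * 45.8 = 2326.6
uz = 2326.6 * sqrt(0.033858^2 + 0.063755^2) = 167.956

167.956


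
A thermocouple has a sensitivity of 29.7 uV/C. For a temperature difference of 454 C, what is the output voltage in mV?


The thermocouple output V = sensitivity * dT.
V = 29.7 uV/C * 454 C
V = 13483.8 uV
V = 13.484 mV

13.484 mV


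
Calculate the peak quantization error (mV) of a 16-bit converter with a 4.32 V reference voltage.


The maximum quantization error is +/- LSB/2.
LSB = Vref / 2^n = 4.32 / 65536 = 6.592e-05 V
Max error = LSB / 2 = 6.592e-05 / 2 = 3.296e-05 V
Max error = 0.033 mV

0.033 mV


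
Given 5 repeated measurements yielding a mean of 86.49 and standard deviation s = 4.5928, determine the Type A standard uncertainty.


The standard uncertainty for Type A evaluation is u = s / sqrt(n).
u = 4.5928 / sqrt(5)
u = 4.5928 / 2.2361
u = 2.054

2.054


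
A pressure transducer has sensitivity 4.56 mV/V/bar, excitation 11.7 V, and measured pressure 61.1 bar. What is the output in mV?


Output = sensitivity * Vex * P.
Vout = 4.56 * 11.7 * 61.1
Vout = 53.352 * 61.1
Vout = 3259.81 mV

3259.81 mV


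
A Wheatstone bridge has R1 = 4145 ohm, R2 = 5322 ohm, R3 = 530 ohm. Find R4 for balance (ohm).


At balance: R1*R4 = R2*R3, so R4 = R2*R3/R1.
R4 = 5322 * 530 / 4145
R4 = 2820660 / 4145
R4 = 680.5 ohm

680.5 ohm


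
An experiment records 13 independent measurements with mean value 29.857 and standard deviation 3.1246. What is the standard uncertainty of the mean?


The standard uncertainty for Type A evaluation is u = s / sqrt(n).
u = 3.1246 / sqrt(13)
u = 3.1246 / 3.6056
u = 0.8666

0.8666


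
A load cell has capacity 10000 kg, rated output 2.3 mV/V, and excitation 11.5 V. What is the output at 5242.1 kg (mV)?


Vout = rated_output * Vex * (load / capacity).
Vout = 2.3 * 11.5 * (5242.1 / 10000)
Vout = 2.3 * 11.5 * 0.52421
Vout = 13.865 mV

13.865 mV


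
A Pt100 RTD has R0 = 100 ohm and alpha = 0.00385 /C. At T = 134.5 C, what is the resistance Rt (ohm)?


The RTD equation: Rt = R0 * (1 + alpha * T).
Rt = 100 * (1 + 0.00385 * 134.5)
Rt = 100 * (1 + 0.517825)
Rt = 100 * 1.517825
Rt = 151.782 ohm

151.782 ohm


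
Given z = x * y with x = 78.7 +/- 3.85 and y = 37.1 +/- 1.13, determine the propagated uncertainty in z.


For a product z = x*y, the relative uncertainty is:
uz/z = sqrt((ux/x)^2 + (uy/y)^2)
Relative uncertainties: ux/x = 3.85/78.7 = 0.04892
uy/y = 1.13/37.1 = 0.030458
z = 78.7 * 37.1 = 2919.8
uz = 2919.8 * sqrt(0.04892^2 + 0.030458^2) = 168.257

168.257


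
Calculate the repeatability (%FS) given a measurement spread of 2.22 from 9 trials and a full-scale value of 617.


Repeatability = (spread / full scale) * 100%.
R = (2.22 / 617) * 100
R = 0.36 %FS

0.36 %FS


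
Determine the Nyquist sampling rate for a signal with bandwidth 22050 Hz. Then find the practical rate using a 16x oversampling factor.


By Nyquist theorem, fs_min = 2 * fmax.
fs_min = 2 * 22050 = 44100 Hz
Practical rate = 16 * fs_min = 16 * 44100 = 705600 Hz

fs_min = 44100 Hz, fs_practical = 705600 Hz


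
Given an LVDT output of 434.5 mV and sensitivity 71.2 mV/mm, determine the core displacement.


Displacement = Vout / sensitivity.
d = 434.5 / 71.2
d = 6.103 mm

6.103 mm


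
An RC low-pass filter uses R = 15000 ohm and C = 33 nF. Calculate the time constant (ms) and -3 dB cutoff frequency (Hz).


Time constant: tau = R * C.
tau = 15000 * 3.30e-08 = 0.000495 s
tau = 0.495 ms
Cutoff frequency: fc = 1 / (2*pi*R*C).
fc = 1 / (2*pi*0.000495) = 321.53 Hz

tau = 0.495 ms, fc = 321.53 Hz


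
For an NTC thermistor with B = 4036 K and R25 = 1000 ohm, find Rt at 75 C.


NTC thermistor equation: Rt = R25 * exp(B * (1/T - 1/T25)).
T in Kelvin: 348.15 K, T25 = 298.15 K
1/T - 1/T25 = 1/348.15 - 1/298.15 = -0.00048169
B * (1/T - 1/T25) = 4036 * -0.00048169 = -1.9441
Rt = 1000 * exp(-1.9441) = 143.1 ohm

143.1 ohm


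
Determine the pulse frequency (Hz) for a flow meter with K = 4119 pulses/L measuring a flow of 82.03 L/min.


Frequency = K * Q / 60 (converting L/min to L/s).
f = 4119 * 82.03 / 60
f = 337881.57 / 60
f = 5631.36 Hz

5631.36 Hz


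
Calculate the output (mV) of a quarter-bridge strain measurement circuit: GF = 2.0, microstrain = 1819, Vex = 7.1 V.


Quarter bridge output: Vout = (GF * epsilon * Vex) / 4.
Vout = (2.0 * 1819e-6 * 7.1) / 4
Vout = 0.0258298 / 4 V
Vout = 0.00645745 V = 6.4574 mV

6.4574 mV


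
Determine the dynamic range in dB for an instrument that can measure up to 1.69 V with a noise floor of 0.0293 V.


Dynamic range = 20 * log10(Vmax / Vnoise).
DR = 20 * log10(1.69 / 0.0293)
DR = 20 * log10(57.68)
DR = 35.22 dB

35.22 dB


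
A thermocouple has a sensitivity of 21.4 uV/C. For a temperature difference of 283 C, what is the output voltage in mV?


The thermocouple output V = sensitivity * dT.
V = 21.4 uV/C * 283 C
V = 6056.2 uV
V = 6.056 mV

6.056 mV


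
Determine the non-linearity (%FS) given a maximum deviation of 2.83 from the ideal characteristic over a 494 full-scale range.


Linearity error = (max deviation / full scale) * 100%.
Linearity = (2.83 / 494) * 100
Linearity = 0.573 %FS

0.573 %FS


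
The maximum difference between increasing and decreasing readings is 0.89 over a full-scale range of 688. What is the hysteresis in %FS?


Hysteresis = (max difference / full scale) * 100%.
H = (0.89 / 688) * 100
H = 0.129 %FS

0.129 %FS


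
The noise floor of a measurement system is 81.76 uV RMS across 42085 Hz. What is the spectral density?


Noise spectral density = Vrms / sqrt(BW).
NSD = 81.76 / sqrt(42085)
NSD = 81.76 / 205.1463
NSD = 0.3985 uV/sqrt(Hz)

0.3985 uV/sqrt(Hz)


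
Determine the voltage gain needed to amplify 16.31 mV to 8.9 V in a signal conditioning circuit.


Gain = Vout / Vin (converting to same units).
G = 8.9 V / 16.31 mV
G = 8900.0 mV / 16.31 mV
G = 545.68

545.68


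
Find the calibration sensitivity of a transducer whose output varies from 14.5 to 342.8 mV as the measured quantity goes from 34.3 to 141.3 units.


Sensitivity = (y2 - y1) / (x2 - x1).
S = (342.8 - 14.5) / (141.3 - 34.3)
S = 328.3 / 107.0
S = 3.0682 mV/unit

3.0682 mV/unit


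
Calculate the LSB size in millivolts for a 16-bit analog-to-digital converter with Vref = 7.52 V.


The resolution (LSB) of an ADC is Vref / 2^n.
LSB = 7.52 / 2^16
LSB = 7.52 / 65536
LSB = 0.00011475 V = 0.11474609 mV

0.11474609 mV


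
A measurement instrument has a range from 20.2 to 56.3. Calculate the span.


Span = upper range - lower range.
Span = 56.3 - (20.2)
Span = 36.1

36.1


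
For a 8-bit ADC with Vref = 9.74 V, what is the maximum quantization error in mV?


The maximum quantization error is +/- LSB/2.
LSB = Vref / 2^n = 9.74 / 256 = 0.03804688 V
Max error = LSB / 2 = 0.03804688 / 2 = 0.01902344 V
Max error = 19.0234 mV

19.0234 mV


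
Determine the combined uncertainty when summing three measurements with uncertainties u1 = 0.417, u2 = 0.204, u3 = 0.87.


For a sum of independent quantities, uc = sqrt(u1^2 + u2^2 + u3^2).
uc = sqrt(0.417^2 + 0.204^2 + 0.87^2)
uc = sqrt(0.173889 + 0.041616 + 0.7569)
uc = 0.9861

0.9861


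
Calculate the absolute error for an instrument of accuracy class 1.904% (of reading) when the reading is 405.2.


Absolute error = (accuracy% / 100) * reading.
Error = (1.904 / 100) * 405.2
Error = 0.01904 * 405.2
Error = 7.715

7.715


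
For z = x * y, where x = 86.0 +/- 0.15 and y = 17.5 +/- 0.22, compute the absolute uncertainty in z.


For a product z = x*y, the relative uncertainty is:
uz/z = sqrt((ux/x)^2 + (uy/y)^2)
Relative uncertainties: ux/x = 0.15/86.0 = 0.001744
uy/y = 0.22/17.5 = 0.012571
z = 86.0 * 17.5 = 1505.0
uz = 1505.0 * sqrt(0.001744^2 + 0.012571^2) = 19.101

19.101


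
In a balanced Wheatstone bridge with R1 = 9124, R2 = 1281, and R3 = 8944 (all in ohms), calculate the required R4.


At balance: R1*R4 = R2*R3, so R4 = R2*R3/R1.
R4 = 1281 * 8944 / 9124
R4 = 11457264 / 9124
R4 = 1255.73 ohm

1255.73 ohm


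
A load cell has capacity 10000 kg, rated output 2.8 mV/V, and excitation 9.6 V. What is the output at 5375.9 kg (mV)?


Vout = rated_output * Vex * (load / capacity).
Vout = 2.8 * 9.6 * (5375.9 / 10000)
Vout = 2.8 * 9.6 * 0.53759
Vout = 14.45 mV

14.45 mV


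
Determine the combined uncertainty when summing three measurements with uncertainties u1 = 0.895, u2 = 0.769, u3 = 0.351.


For a sum of independent quantities, uc = sqrt(u1^2 + u2^2 + u3^2).
uc = sqrt(0.895^2 + 0.769^2 + 0.351^2)
uc = sqrt(0.801025 + 0.591361 + 0.123201)
uc = 1.2311

1.2311


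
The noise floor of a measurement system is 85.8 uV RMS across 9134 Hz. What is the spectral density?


Noise spectral density = Vrms / sqrt(BW).
NSD = 85.8 / sqrt(9134)
NSD = 85.8 / 95.572
NSD = 0.8978 uV/sqrt(Hz)

0.8978 uV/sqrt(Hz)


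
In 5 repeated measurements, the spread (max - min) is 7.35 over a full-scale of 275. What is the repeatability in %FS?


Repeatability = (spread / full scale) * 100%.
R = (7.35 / 275) * 100
R = 2.673 %FS

2.673 %FS


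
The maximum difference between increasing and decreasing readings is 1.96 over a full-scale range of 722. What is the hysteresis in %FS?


Hysteresis = (max difference / full scale) * 100%.
H = (1.96 / 722) * 100
H = 0.271 %FS

0.271 %FS


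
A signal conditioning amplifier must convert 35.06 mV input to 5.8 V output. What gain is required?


Gain = Vout / Vin (converting to same units).
G = 5.8 V / 35.06 mV
G = 5800.0 mV / 35.06 mV
G = 165.43

165.43


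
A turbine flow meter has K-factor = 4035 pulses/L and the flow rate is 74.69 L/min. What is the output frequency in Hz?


Frequency = K * Q / 60 (converting L/min to L/s).
f = 4035 * 74.69 / 60
f = 301374.15 / 60
f = 5022.9 Hz

5022.9 Hz


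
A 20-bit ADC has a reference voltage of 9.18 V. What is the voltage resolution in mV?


The resolution (LSB) of an ADC is Vref / 2^n.
LSB = 9.18 / 2^20
LSB = 9.18 / 1048576
LSB = 8.75e-06 V = 0.00875473 mV

0.00875473 mV


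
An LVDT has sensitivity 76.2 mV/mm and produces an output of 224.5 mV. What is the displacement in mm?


Displacement = Vout / sensitivity.
d = 224.5 / 76.2
d = 2.946 mm

2.946 mm


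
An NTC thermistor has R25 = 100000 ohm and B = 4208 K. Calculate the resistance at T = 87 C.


NTC thermistor equation: Rt = R25 * exp(B * (1/T - 1/T25)).
T in Kelvin: 360.15 K, T25 = 298.15 K
1/T - 1/T25 = 1/360.15 - 1/298.15 = -0.0005774
B * (1/T - 1/T25) = 4208 * -0.0005774 = -2.4297
Rt = 100000 * exp(-2.4297) = 8806.5 ohm

8806.5 ohm


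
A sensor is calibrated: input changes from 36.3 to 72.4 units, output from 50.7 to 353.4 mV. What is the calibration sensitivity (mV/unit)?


Sensitivity = (y2 - y1) / (x2 - x1).
S = (353.4 - 50.7) / (72.4 - 36.3)
S = 302.7 / 36.1
S = 8.385 mV/unit

8.385 mV/unit


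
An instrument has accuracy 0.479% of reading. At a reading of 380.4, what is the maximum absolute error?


Absolute error = (accuracy% / 100) * reading.
Error = (0.479 / 100) * 380.4
Error = 0.00479 * 380.4
Error = 1.8221

1.8221


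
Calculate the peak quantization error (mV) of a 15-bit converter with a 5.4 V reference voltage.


The maximum quantization error is +/- LSB/2.
LSB = Vref / 2^n = 5.4 / 32768 = 0.00016479 V
Max error = LSB / 2 = 0.00016479 / 2 = 8.24e-05 V
Max error = 0.0824 mV

0.0824 mV


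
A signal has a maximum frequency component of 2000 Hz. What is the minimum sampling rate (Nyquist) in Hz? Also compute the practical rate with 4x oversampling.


By Nyquist theorem, fs_min = 2 * fmax.
fs_min = 2 * 2000 = 4000 Hz
Practical rate = 4 * fs_min = 4 * 4000 = 16000 Hz

fs_min = 4000 Hz, fs_practical = 16000 Hz


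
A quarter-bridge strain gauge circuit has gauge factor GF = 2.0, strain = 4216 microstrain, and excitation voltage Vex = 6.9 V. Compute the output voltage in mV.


Quarter bridge output: Vout = (GF * epsilon * Vex) / 4.
Vout = (2.0 * 4216e-6 * 6.9) / 4
Vout = 0.0581808 / 4 V
Vout = 0.0145452 V = 14.5452 mV

14.5452 mV


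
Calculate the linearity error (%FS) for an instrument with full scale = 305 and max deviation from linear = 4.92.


Linearity error = (max deviation / full scale) * 100%.
Linearity = (4.92 / 305) * 100
Linearity = 1.613 %FS

1.613 %FS


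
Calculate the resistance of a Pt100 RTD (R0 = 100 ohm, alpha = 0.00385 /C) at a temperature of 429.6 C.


The RTD equation: Rt = R0 * (1 + alpha * T).
Rt = 100 * (1 + 0.00385 * 429.6)
Rt = 100 * (1 + 1.65396)
Rt = 100 * 2.65396
Rt = 265.396 ohm

265.396 ohm


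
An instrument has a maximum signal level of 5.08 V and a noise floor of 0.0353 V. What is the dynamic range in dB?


Dynamic range = 20 * log10(Vmax / Vnoise).
DR = 20 * log10(5.08 / 0.0353)
DR = 20 * log10(143.91)
DR = 43.16 dB

43.16 dB


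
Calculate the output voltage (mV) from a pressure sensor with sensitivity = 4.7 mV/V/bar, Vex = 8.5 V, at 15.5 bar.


Output = sensitivity * Vex * P.
Vout = 4.7 * 8.5 * 15.5
Vout = 39.95 * 15.5
Vout = 619.23 mV

619.23 mV


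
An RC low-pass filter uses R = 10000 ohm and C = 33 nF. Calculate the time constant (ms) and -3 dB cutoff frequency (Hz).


Time constant: tau = R * C.
tau = 10000 * 3.30e-08 = 0.00033 s
tau = 0.33 ms
Cutoff frequency: fc = 1 / (2*pi*R*C).
fc = 1 / (2*pi*0.00033) = 482.29 Hz

tau = 0.33 ms, fc = 482.29 Hz


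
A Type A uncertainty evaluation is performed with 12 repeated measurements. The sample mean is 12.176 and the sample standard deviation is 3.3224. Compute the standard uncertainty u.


The standard uncertainty for Type A evaluation is u = s / sqrt(n).
u = 3.3224 / sqrt(12)
u = 3.3224 / 3.4641
u = 0.9591

0.9591


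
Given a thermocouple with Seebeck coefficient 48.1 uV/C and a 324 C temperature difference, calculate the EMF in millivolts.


The thermocouple output V = sensitivity * dT.
V = 48.1 uV/C * 324 C
V = 15584.4 uV
V = 15.584 mV

15.584 mV


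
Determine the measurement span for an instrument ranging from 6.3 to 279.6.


Span = upper range - lower range.
Span = 279.6 - (6.3)
Span = 273.3

273.3


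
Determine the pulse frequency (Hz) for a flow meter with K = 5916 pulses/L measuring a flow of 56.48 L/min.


Frequency = K * Q / 60 (converting L/min to L/s).
f = 5916 * 56.48 / 60
f = 334135.68 / 60
f = 5568.93 Hz

5568.93 Hz


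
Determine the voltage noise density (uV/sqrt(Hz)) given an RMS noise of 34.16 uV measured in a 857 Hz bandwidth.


Noise spectral density = Vrms / sqrt(BW).
NSD = 34.16 / sqrt(857)
NSD = 34.16 / 29.2746
NSD = 1.1669 uV/sqrt(Hz)

1.1669 uV/sqrt(Hz)


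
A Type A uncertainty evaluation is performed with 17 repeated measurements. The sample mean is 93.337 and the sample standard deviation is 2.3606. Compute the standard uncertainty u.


The standard uncertainty for Type A evaluation is u = s / sqrt(n).
u = 2.3606 / sqrt(17)
u = 2.3606 / 4.1231
u = 0.5725

0.5725


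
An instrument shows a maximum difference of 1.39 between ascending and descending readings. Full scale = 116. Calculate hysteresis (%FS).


Hysteresis = (max difference / full scale) * 100%.
H = (1.39 / 116) * 100
H = 1.198 %FS

1.198 %FS


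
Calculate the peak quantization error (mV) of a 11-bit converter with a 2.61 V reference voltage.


The maximum quantization error is +/- LSB/2.
LSB = Vref / 2^n = 2.61 / 2048 = 0.00127441 V
Max error = LSB / 2 = 0.00127441 / 2 = 0.00063721 V
Max error = 0.6372 mV

0.6372 mV


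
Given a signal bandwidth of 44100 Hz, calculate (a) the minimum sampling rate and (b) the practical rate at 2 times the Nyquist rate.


By Nyquist theorem, fs_min = 2 * fmax.
fs_min = 2 * 44100 = 88200 Hz
Practical rate = 2 * fs_min = 2 * 88200 = 176400 Hz

fs_min = 88200 Hz, fs_practical = 176400 Hz


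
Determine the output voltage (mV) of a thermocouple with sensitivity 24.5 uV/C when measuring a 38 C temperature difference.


The thermocouple output V = sensitivity * dT.
V = 24.5 uV/C * 38 C
V = 931.0 uV
V = 0.931 mV

0.931 mV


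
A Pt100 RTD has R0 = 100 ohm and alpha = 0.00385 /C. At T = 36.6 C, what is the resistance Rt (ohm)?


The RTD equation: Rt = R0 * (1 + alpha * T).
Rt = 100 * (1 + 0.00385 * 36.6)
Rt = 100 * (1 + 0.14091)
Rt = 100 * 1.14091
Rt = 114.091 ohm

114.091 ohm


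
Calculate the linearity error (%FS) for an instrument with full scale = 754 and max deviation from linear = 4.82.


Linearity error = (max deviation / full scale) * 100%.
Linearity = (4.82 / 754) * 100
Linearity = 0.639 %FS

0.639 %FS


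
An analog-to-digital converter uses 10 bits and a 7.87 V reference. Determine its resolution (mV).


The resolution (LSB) of an ADC is Vref / 2^n.
LSB = 7.87 / 2^10
LSB = 7.87 / 1024
LSB = 0.00768555 V = 7.68554688 mV

7.68554688 mV


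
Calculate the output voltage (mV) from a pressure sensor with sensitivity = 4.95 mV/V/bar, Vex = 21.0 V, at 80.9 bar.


Output = sensitivity * Vex * P.
Vout = 4.95 * 21.0 * 80.9
Vout = 103.95 * 80.9
Vout = 8409.56 mV

8409.56 mV


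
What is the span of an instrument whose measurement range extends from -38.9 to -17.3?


Span = upper range - lower range.
Span = -17.3 - (-38.9)
Span = 21.6

21.6


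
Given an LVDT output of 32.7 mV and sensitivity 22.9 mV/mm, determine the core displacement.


Displacement = Vout / sensitivity.
d = 32.7 / 22.9
d = 1.428 mm

1.428 mm


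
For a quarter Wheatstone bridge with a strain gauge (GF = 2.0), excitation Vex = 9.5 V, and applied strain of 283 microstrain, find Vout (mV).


Quarter bridge output: Vout = (GF * epsilon * Vex) / 4.
Vout = (2.0 * 283e-6 * 9.5) / 4
Vout = 0.005377 / 4 V
Vout = 0.00134425 V = 1.3442 mV

1.3442 mV


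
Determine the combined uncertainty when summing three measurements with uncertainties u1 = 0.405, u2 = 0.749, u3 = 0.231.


For a sum of independent quantities, uc = sqrt(u1^2 + u2^2 + u3^2).
uc = sqrt(0.405^2 + 0.749^2 + 0.231^2)
uc = sqrt(0.164025 + 0.561001 + 0.053361)
uc = 0.8823

0.8823


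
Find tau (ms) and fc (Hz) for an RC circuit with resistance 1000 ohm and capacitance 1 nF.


Time constant: tau = R * C.
tau = 1000 * 1.00e-09 = 1e-06 s
tau = 0.001 ms
Cutoff frequency: fc = 1 / (2*pi*R*C).
fc = 1 / (2*pi*1e-06) = 159154.94 Hz

tau = 0.001 ms, fc = 159154.94 Hz


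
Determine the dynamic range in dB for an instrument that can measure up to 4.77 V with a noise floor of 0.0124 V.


Dynamic range = 20 * log10(Vmax / Vnoise).
DR = 20 * log10(4.77 / 0.0124)
DR = 20 * log10(384.68)
DR = 51.7 dB

51.7 dB


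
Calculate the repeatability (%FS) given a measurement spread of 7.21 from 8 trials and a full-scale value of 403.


Repeatability = (spread / full scale) * 100%.
R = (7.21 / 403) * 100
R = 1.789 %FS

1.789 %FS


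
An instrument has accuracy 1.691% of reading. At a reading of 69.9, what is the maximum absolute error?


Absolute error = (accuracy% / 100) * reading.
Error = (1.691 / 100) * 69.9
Error = 0.01691 * 69.9
Error = 1.182

1.182


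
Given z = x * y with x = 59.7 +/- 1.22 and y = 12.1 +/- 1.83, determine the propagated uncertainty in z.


For a product z = x*y, the relative uncertainty is:
uz/z = sqrt((ux/x)^2 + (uy/y)^2)
Relative uncertainties: ux/x = 1.22/59.7 = 0.020436
uy/y = 1.83/12.1 = 0.15124
z = 59.7 * 12.1 = 722.4
uz = 722.4 * sqrt(0.020436^2 + 0.15124^2) = 110.244

110.244


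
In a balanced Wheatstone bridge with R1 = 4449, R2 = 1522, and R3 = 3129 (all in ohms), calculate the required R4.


At balance: R1*R4 = R2*R3, so R4 = R2*R3/R1.
R4 = 1522 * 3129 / 4449
R4 = 4762338 / 4449
R4 = 1070.43 ohm

1070.43 ohm


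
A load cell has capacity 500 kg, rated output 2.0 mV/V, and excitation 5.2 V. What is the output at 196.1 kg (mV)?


Vout = rated_output * Vex * (load / capacity).
Vout = 2.0 * 5.2 * (196.1 / 500)
Vout = 2.0 * 5.2 * 0.3922
Vout = 4.079 mV

4.079 mV


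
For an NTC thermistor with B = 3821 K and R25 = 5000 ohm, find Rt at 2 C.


NTC thermistor equation: Rt = R25 * exp(B * (1/T - 1/T25)).
T in Kelvin: 275.15 K, T25 = 298.15 K
1/T - 1/T25 = 1/275.15 - 1/298.15 = 0.00028036
B * (1/T - 1/T25) = 3821 * 0.00028036 = 1.0713
Rt = 5000 * exp(1.0713) = 14595.5 ohm

14595.5 ohm


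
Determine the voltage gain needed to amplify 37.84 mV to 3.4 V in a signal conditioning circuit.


Gain = Vout / Vin (converting to same units).
G = 3.4 V / 37.84 mV
G = 3400.0 mV / 37.84 mV
G = 89.85

89.85


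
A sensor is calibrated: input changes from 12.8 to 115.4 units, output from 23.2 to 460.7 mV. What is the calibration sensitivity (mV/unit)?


Sensitivity = (y2 - y1) / (x2 - x1).
S = (460.7 - 23.2) / (115.4 - 12.8)
S = 437.5 / 102.6
S = 4.2641 mV/unit

4.2641 mV/unit


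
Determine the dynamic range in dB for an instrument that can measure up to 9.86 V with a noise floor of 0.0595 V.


Dynamic range = 20 * log10(Vmax / Vnoise).
DR = 20 * log10(9.86 / 0.0595)
DR = 20 * log10(165.71)
DR = 44.39 dB

44.39 dB


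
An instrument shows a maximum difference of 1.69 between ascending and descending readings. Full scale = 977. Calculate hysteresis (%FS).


Hysteresis = (max difference / full scale) * 100%.
H = (1.69 / 977) * 100
H = 0.173 %FS

0.173 %FS


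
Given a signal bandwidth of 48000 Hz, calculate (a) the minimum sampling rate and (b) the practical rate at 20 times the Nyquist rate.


By Nyquist theorem, fs_min = 2 * fmax.
fs_min = 2 * 48000 = 96000 Hz
Practical rate = 20 * fs_min = 20 * 96000 = 1920000 Hz

fs_min = 96000 Hz, fs_practical = 1920000 Hz


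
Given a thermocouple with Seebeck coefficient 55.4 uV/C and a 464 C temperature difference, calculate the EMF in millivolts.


The thermocouple output V = sensitivity * dT.
V = 55.4 uV/C * 464 C
V = 25705.6 uV
V = 25.706 mV

25.706 mV


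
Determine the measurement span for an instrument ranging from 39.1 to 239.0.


Span = upper range - lower range.
Span = 239.0 - (39.1)
Span = 199.9

199.9


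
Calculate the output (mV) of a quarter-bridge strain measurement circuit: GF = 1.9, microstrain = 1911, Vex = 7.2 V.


Quarter bridge output: Vout = (GF * epsilon * Vex) / 4.
Vout = (1.9 * 1911e-6 * 7.2) / 4
Vout = 0.02614248 / 4 V
Vout = 0.00653562 V = 6.5356 mV

6.5356 mV


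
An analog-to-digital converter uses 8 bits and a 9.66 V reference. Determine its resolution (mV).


The resolution (LSB) of an ADC is Vref / 2^n.
LSB = 9.66 / 2^8
LSB = 9.66 / 256
LSB = 0.03773438 V = 37.734375 mV

37.734375 mV


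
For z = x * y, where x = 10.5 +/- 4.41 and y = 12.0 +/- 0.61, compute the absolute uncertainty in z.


For a product z = x*y, the relative uncertainty is:
uz/z = sqrt((ux/x)^2 + (uy/y)^2)
Relative uncertainties: ux/x = 4.41/10.5 = 0.42
uy/y = 0.61/12.0 = 0.050833
z = 10.5 * 12.0 = 126.0
uz = 126.0 * sqrt(0.42^2 + 0.050833^2) = 53.306

53.306


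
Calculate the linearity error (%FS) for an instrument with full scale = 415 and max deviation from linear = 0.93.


Linearity error = (max deviation / full scale) * 100%.
Linearity = (0.93 / 415) * 100
Linearity = 0.224 %FS

0.224 %FS


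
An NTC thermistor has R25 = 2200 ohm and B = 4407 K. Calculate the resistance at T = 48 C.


NTC thermistor equation: Rt = R25 * exp(B * (1/T - 1/T25)).
T in Kelvin: 321.15 K, T25 = 298.15 K
1/T - 1/T25 = 1/321.15 - 1/298.15 = -0.00024021
B * (1/T - 1/T25) = 4407 * -0.00024021 = -1.0586
Rt = 2200 * exp(-1.0586) = 763.3 ohm

763.3 ohm


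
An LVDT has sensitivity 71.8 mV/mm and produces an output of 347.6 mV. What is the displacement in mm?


Displacement = Vout / sensitivity.
d = 347.6 / 71.8
d = 4.841 mm

4.841 mm


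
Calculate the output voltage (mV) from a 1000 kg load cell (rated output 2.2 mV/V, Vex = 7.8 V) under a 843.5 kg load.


Vout = rated_output * Vex * (load / capacity).
Vout = 2.2 * 7.8 * (843.5 / 1000)
Vout = 2.2 * 7.8 * 0.8435
Vout = 14.474 mV

14.474 mV


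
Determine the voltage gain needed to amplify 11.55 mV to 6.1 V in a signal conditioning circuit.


Gain = Vout / Vin (converting to same units).
G = 6.1 V / 11.55 mV
G = 6100.0 mV / 11.55 mV
G = 528.14

528.14


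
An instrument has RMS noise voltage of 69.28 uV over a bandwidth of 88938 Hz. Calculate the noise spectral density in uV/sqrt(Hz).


Noise spectral density = Vrms / sqrt(BW).
NSD = 69.28 / sqrt(88938)
NSD = 69.28 / 298.2247
NSD = 0.2323 uV/sqrt(Hz)

0.2323 uV/sqrt(Hz)


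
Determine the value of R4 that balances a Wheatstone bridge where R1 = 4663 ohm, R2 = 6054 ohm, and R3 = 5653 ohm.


At balance: R1*R4 = R2*R3, so R4 = R2*R3/R1.
R4 = 6054 * 5653 / 4663
R4 = 34223262 / 4663
R4 = 7339.32 ohm

7339.32 ohm


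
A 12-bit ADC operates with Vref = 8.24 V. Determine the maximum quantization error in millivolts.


The maximum quantization error is +/- LSB/2.
LSB = Vref / 2^n = 8.24 / 4096 = 0.00201172 V
Max error = LSB / 2 = 0.00201172 / 2 = 0.00100586 V
Max error = 1.0059 mV

1.0059 mV


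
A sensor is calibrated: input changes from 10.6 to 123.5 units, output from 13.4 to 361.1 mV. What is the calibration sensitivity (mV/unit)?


Sensitivity = (y2 - y1) / (x2 - x1).
S = (361.1 - 13.4) / (123.5 - 10.6)
S = 347.7 / 112.9
S = 3.0797 mV/unit

3.0797 mV/unit


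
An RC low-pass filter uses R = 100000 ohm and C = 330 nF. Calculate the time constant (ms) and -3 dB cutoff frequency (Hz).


Time constant: tau = R * C.
tau = 100000 * 3.30e-07 = 0.033 s
tau = 33.0 ms
Cutoff frequency: fc = 1 / (2*pi*R*C).
fc = 1 / (2*pi*0.033) = 4.82 Hz

tau = 33.0 ms, fc = 4.82 Hz


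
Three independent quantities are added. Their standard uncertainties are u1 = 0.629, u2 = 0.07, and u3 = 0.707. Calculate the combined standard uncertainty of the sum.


For a sum of independent quantities, uc = sqrt(u1^2 + u2^2 + u3^2).
uc = sqrt(0.629^2 + 0.07^2 + 0.707^2)
uc = sqrt(0.395641 + 0.0049 + 0.499849)
uc = 0.9489

0.9489


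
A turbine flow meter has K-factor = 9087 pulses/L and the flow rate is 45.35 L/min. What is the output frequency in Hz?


Frequency = K * Q / 60 (converting L/min to L/s).
f = 9087 * 45.35 / 60
f = 412095.45 / 60
f = 6868.26 Hz

6868.26 Hz


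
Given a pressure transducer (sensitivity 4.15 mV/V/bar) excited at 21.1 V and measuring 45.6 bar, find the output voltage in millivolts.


Output = sensitivity * Vex * P.
Vout = 4.15 * 21.1 * 45.6
Vout = 87.565 * 45.6
Vout = 3992.96 mV

3992.96 mV


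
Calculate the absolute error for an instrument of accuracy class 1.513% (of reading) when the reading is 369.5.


Absolute error = (accuracy% / 100) * reading.
Error = (1.513 / 100) * 369.5
Error = 0.01513 * 369.5
Error = 5.5905

5.5905


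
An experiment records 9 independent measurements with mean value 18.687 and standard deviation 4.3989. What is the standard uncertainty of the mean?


The standard uncertainty for Type A evaluation is u = s / sqrt(n).
u = 4.3989 / sqrt(9)
u = 4.3989 / 3.0
u = 1.4663

1.4663


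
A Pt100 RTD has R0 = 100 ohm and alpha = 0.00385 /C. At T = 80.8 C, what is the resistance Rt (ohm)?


The RTD equation: Rt = R0 * (1 + alpha * T).
Rt = 100 * (1 + 0.00385 * 80.8)
Rt = 100 * (1 + 0.31108)
Rt = 100 * 1.31108
Rt = 131.108 ohm

131.108 ohm


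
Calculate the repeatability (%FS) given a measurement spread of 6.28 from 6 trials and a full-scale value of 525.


Repeatability = (spread / full scale) * 100%.
R = (6.28 / 525) * 100
R = 1.196 %FS

1.196 %FS


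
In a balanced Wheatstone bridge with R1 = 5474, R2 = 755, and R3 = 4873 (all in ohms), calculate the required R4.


At balance: R1*R4 = R2*R3, so R4 = R2*R3/R1.
R4 = 755 * 4873 / 5474
R4 = 3679115 / 5474
R4 = 672.11 ohm

672.11 ohm


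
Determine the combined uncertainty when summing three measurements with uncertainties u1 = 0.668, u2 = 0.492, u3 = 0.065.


For a sum of independent quantities, uc = sqrt(u1^2 + u2^2 + u3^2).
uc = sqrt(0.668^2 + 0.492^2 + 0.065^2)
uc = sqrt(0.446224 + 0.242064 + 0.004225)
uc = 0.8322

0.8322


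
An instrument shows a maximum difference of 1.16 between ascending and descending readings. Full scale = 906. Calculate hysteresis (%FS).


Hysteresis = (max difference / full scale) * 100%.
H = (1.16 / 906) * 100
H = 0.128 %FS

0.128 %FS
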